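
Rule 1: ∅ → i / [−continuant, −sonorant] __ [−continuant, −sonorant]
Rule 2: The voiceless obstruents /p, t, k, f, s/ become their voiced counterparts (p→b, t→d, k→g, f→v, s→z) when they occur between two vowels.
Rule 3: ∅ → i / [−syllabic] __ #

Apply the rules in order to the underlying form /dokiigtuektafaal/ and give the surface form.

dogiigiduegidavaali

Rule 1 (stop-cluster i-epenthesis): /g/ and /t/ form a stop–stop cluster, so [i] is inserted between them. /k/ and /t/ form a stop–stop cluster, so [i] is inserted between them. /dokiigtuektafaal/ → dokiigituekitafaal.
Rule 2 (intervocalic voicing): /k/ is a voiceless obstruent between vowels /o/ and /i/, so it voices to [g]. /t/ is a voiceless obstruent between vowels /i/ and /u/, so it voices to [d]. /k/ is a voiceless obstruent between vowels /e/ and /i/, so it voices to [g]. /t/ is a voiceless obstruent between vowels /i/ and /a/, so it voices to [d]. /f/ is a voiceless obstruent between vowels /a/ and /a/, so it voices to [v]. /dokiigituekitafaal/ → dogiigiduegidavaal.
Rule 3 (final i-epenthesis): the form ends in the consonant /l/, so [i] is inserted word-finally. /dogiigiduegidavaal/ → dogiigiduegidavaali.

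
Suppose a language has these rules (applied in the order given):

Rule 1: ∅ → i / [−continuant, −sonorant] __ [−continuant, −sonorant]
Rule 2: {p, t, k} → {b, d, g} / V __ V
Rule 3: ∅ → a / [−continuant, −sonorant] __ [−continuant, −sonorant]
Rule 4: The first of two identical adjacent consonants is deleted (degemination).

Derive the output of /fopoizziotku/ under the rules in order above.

foboiziodigu

Rule 1 (stop-cluster i-epenthesis): /t/ and /k/ form a stop–stop cluster, so [i] is inserted between them. /fopoizziotku/ → fopoizziotiku.
Rule 2 (intervocalic voicing): /p/ is a voiceless stop between vowels /o/ and /o/, so it voices to [b]. /t/ is a voiceless stop between vowels /o/ and /i/, so it voices to [d]. /k/ is a voiceless stop between vowels /i/ and /u/, so it voices to [g]. /fopoizziotiku/ → foboizziodigu.
Rule 3 (stop-cluster a-epenthesis): no segment meets the environment; /foboizziodigu/ is unchanged.
Rule 4 (degemination): /zz/ is a geminate; the first /z/ deletes. /foboizziodigu/ → foboiziodigu.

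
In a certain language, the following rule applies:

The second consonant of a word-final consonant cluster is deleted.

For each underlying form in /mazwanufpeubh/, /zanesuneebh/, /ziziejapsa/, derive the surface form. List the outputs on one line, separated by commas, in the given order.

mazwanufpeub, zanesuneeb, ziziejapsa

/mazwanufpeubh/: /h/ is the second consonant of a word-final cluster /bh/, so it deletes. → [mazwanufpeub].
/zanesuneebh/: /h/ is the second consonant of a word-final cluster /bh/, so it deletes. → [zanesuneeb].
/ziziejapsa/: the rule's environment is not met; surfaces unchanged as [ziziejapsa].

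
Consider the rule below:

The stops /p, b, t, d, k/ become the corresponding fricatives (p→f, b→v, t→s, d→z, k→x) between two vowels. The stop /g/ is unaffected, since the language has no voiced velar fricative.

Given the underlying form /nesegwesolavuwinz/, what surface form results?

nesegwesolavuwinz

No segment of /nesegwesolavuwinz/ meets the structural description of the rule, so the form surfaces unchanged.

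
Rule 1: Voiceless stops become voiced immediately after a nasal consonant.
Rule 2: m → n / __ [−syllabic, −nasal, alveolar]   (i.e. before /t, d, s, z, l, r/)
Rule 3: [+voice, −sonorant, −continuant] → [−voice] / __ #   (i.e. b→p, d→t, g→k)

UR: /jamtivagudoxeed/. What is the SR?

Rule 1 (post-nasal voicing): /t/ is a voiceless stop immediately after the nasal /m/, so it voices to [d]. /jamtivagudoxeed/ → jamdivagudoxeed.
Rule 2 (nasal place assimilation): /m/ precedes the alveolar consonant /d/, so it assimilates in place to [n]. /jamdivagudoxeed/ → jandivagudoxeed.
Rule 3 (final devoicing): /d/ is a voiced stop in word-final position, so it devoices to [t]. /jandivagudoxeed/ → jandivagudoxeet.

jandivagudoxeet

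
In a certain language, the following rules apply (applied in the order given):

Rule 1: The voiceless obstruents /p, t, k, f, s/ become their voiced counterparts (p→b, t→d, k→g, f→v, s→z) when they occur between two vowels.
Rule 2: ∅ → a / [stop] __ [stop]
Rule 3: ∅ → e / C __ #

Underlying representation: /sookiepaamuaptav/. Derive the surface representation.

soogiebaamuapatave

Rule 1 (intervocalic voicing): /k/ is a voiceless obstruent between vowels /o/ and /i/, so it voices to [g]. /p/ is a voiceless obstruent between vowels /e/ and /a/, so it voices to [b]. /sookiepaamuaptav/ → soogiebaamuaptav.
Rule 2 (stop-cluster a-epenthesis): /p/ and /t/ form a stop–stop cluster, so [a] is inserted between them. /soogiebaamuaptav/ → soogiebaamuapatav.
Rule 3 (final e-epenthesis): the form ends in the consonant /v/, so [e] is inserted word-finally. /soogiebaamuapatav/ → soogiebaamuapatave.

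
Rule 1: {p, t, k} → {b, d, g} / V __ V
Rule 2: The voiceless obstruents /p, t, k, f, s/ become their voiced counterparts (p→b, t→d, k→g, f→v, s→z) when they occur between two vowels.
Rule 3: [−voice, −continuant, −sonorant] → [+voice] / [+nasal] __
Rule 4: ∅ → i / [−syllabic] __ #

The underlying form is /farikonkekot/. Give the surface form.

Rule 1 (intervocalic voicing): /k/ is a voiceless stop between vowels /i/ and /o/, so it voices to [g]. /k/ is a voiceless stop between vowels /e/ and /o/, so it voices to [g]. /farikonkekot/ → farigonkegot.
Rule 2 (intervocalic voicing): no segment meets the environment; /farigonkegot/ is unchanged.
Rule 3 (post-nasal voicing): /k/ is a voiceless stop immediately after the nasal /n/, so it voices to [g]. /farigonkegot/ → farigongegot.
Rule 4 (final i-epenthesis): the form ends in the consonant /t/, so [i] is inserted word-finally. /farigongegot/ → farigongegoti.

farigongegoti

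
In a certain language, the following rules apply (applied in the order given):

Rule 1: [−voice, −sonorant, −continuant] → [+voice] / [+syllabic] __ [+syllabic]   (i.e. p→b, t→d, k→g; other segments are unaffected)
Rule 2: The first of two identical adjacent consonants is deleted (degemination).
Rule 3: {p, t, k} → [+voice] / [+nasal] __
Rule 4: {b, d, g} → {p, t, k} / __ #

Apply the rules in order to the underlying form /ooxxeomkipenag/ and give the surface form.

ooxeomgibenak

Rule 1 (intervocalic voicing): /p/ is a voiceless stop between vowels /i/ and /e/, so it voices to [b]. /ooxxeomkipenag/ → ooxxeomkibenag.
Rule 2 (degemination): /xx/ is a geminate; the first /x/ deletes. /ooxxeomkibenag/ → ooxeomkibenag.
Rule 3 (post-nasal voicing): /k/ is a voiceless stop immediately after the nasal /m/, so it voices to [g]. /ooxeomkibenag/ → ooxeomgibenag.
Rule 4 (final devoicing): /g/ is a voiced stop in word-final position, so it devoices to [k]. /ooxeomgibenag/ → ooxeomgibenak.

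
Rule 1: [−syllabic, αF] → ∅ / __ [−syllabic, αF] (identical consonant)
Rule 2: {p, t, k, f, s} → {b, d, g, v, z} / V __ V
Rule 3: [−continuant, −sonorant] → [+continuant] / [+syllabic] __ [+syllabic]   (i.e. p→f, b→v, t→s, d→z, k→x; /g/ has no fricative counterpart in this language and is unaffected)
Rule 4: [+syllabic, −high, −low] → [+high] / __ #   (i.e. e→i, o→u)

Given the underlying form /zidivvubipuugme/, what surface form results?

Rule 1 (degemination): /vv/ is a geminate; the first /v/ deletes. /zidivvubipuugme/ → zidivubipuugme.
Rule 2 (intervocalic voicing): /p/ is a voiceless obstruent between vowels /i/ and /u/, so it voices to [b]. /zidivubipuugme/ → zidivubibuugme.
Rule 3 (intervocalic spirantization): /d/ is a stop between vowels /i/ and /i/, so it spirantizes to the fricative [z]. /b/ is a stop between vowels /u/ and /i/, so it spirantizes to the fricative [v]. /b/ is a stop between vowels /i/ and /u/, so it spirantizes to the fricative [v]. /zidivubibuugme/ → zizivuvivuugme.
Rule 4 (final vowel raising): /e/ is a mid vowel in word-final position, so it raises to [i]. /zizivuvivuugme/ → zizivuvivuugmi.

zizivuvivuugmi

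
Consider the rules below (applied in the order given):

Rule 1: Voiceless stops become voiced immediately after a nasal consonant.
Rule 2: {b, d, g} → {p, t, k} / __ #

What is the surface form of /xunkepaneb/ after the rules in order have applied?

Rule 1 (post-nasal voicing): /k/ is a voiceless stop immediately after the nasal /n/, so it voices to [g]. /xunkepaneb/ → xungepaneb.
Rule 2 (final devoicing): /b/ is a voiced stop in word-final position, so it devoices to [p]. /xungepaneb/ → xungepanep.

xungepanep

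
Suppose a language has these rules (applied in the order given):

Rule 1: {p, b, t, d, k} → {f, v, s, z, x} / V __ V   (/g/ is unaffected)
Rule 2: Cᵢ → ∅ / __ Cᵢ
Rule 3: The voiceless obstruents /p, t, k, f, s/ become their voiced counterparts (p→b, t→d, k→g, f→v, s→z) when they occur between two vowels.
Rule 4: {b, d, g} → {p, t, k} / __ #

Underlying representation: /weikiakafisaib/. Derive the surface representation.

weixiaxavizaip

Rule 1 (intervocalic spirantization): /k/ is a stop between vowels /i/ and /i/, so it spirantizes to the fricative [x]. /k/ is a stop between vowels /a/ and /a/, so it spirantizes to the fricative [x]. /weikiakafisaib/ → weixiaxafisaib.
Rule 2 (degemination): no segment meets the environment; /weixiaxafisaib/ is unchanged.
Rule 3 (intervocalic voicing): /f/ is a voiceless obstruent between vowels /a/ and /i/, so it voices to [v]. /s/ is a voiceless obstruent between vowels /i/ and /a/, so it voices to [z]. /weixiaxafisaib/ → weixiaxavizaib.
Rule 4 (final devoicing): /b/ is a voiced stop in word-final position, so it devoices to [p]. /weixiaxavizaib/ → weixiaxavizaip.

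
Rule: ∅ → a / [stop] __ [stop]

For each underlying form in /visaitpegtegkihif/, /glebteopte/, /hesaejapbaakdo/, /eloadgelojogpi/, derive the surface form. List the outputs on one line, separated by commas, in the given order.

/visaitpegtegkihif/: /t/ and /p/ form a stop–stop cluster, so [a] is inserted between them. /g/ and /t/ form a stop–stop cluster, so [a] is inserted between them. /g/ and /k/ form a stop–stop cluster, so [a] is inserted between them. → [visaitapegategakihif].
/glebteopte/: /b/ and /t/ form a stop–stop cluster, so [a] is inserted between them. /p/ and /t/ form a stop–stop cluster, so [a] is inserted between them. → [glebateopate].
/hesaejapbaakdo/: /p/ and /b/ form a stop–stop cluster, so [a] is inserted between them. /k/ and /d/ form a stop–stop cluster, so [a] is inserted between them. → [hesaejapabaakado].
/eloadgelojogpi/: /d/ and /g/ form a stop–stop cluster, so [a] is inserted between them. /g/ and /p/ form a stop–stop cluster, so [a] is inserted between them. → [eloadagelojogapi].

visaitapegategakihif, glebateopate, hesaejapabaakado, eloadagelojogapi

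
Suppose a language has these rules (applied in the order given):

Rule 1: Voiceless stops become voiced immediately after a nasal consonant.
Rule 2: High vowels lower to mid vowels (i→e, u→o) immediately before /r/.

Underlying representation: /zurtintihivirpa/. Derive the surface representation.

zortindihiverpa

Rule 1 (post-nasal voicing): /t/ is a voiceless stop immediately after the nasal /n/, so it voices to [d]. /zurtintihivirpa/ → zurtindihivirpa.
Rule 2 (pre-rhotic lowering): /u/ is a high vowel immediately before /r/, so it lowers to [o]. /i/ is a high vowel immediately before /r/, so it lowers to [e]. /zurtindihivirpa/ → zortindihiverpa.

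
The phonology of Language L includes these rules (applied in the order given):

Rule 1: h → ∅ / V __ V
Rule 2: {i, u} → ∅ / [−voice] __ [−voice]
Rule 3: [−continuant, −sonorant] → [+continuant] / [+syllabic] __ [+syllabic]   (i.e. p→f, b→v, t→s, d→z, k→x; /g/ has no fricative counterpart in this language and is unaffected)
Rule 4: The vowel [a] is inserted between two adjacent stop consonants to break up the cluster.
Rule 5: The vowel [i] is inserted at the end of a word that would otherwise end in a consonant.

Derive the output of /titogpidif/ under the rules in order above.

Rule 1 (intervocalic h-deletion): no segment meets the environment; /titogpidif/ is unchanged.
Rule 2 (high vowel syncope): /i/ is a high vowel flanked by voiceless consonants /t/ and /t/, so it deletes. /titogpidif/ → ttogpidif.
Rule 3 (intervocalic spirantization): /d/ is a stop between vowels /i/ and /i/, so it spirantizes to the fricative [z]. /ttogpidif/ → ttogpizif.
Rule 4 (stop-cluster a-epenthesis): /t/ and /t/ form a stop–stop cluster, so [a] is inserted between them. /g/ and /p/ form a stop–stop cluster, so [a] is inserted between them. /ttogpizif/ → tatogapizif.
Rule 5 (final i-epenthesis): the form ends in the consonant /f/, so [i] is inserted word-finally. /tatogapizif/ → tatogapizifi.

tatogapizifi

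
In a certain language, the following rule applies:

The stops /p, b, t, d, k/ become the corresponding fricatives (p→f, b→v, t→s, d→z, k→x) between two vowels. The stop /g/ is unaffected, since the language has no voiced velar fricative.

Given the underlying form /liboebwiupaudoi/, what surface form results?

/b/ is a stop between vowels /i/ and /o/, so it spirantizes to the fricative [v].
/p/ is a stop between vowels /u/ and /a/, so it spirantizes to the fricative [f].
/d/ is a stop between vowels /u/ and /o/, so it spirantizes to the fricative [z].
Surface form: [livoebwiufauzoi].

livoebwiufauzoi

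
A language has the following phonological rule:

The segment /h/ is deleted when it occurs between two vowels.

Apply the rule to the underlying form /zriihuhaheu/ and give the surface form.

/h/ occurs between vowels /i/ and /u/, so it deletes.
/h/ occurs between vowels /u/ and /a/, so it deletes.
/h/ occurs between vowels /a/ and /e/, so it deletes.
Surface form: [zriiuaeu].

zriiuaeu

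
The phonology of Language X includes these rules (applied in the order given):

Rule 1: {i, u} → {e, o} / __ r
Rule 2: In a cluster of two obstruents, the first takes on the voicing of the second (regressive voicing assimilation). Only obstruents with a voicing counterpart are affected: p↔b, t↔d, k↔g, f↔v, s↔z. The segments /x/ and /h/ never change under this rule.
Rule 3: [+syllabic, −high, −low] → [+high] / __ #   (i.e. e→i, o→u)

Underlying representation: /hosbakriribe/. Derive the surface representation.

hozbakreribi

Rule 1 (pre-rhotic lowering): /i/ is a high vowel immediately before /r/, so it lowers to [e]. /hosbakriribe/ → hosbakreribe.
Rule 2 (regressive voicing assimilation): /s/ precedes the voiced obstruent /b/, so it voices to [z] by assimilation. /hosbakreribe/ → hozbakreribe.
Rule 3 (final vowel raising): /e/ is a mid vowel in word-final position, so it raises to [i]. /hozbakreribe/ → hozbakreribi.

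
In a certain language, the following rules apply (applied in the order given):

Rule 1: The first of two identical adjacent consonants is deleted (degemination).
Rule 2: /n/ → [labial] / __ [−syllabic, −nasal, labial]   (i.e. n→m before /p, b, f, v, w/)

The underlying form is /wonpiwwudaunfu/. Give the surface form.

wompiwudaumfu

Rule 1 (degemination): /ww/ is a geminate; the first /w/ deletes. /wonpiwwudaunfu/ → wonpiwudaunfu.
Rule 2 (nasal place assimilation): /n/ precedes the labial consonant /p/, so it assimilates in place to [m]. /n/ precedes the labial consonant /f/, so it assimilates in place to [m]. /wonpiwudaunfu/ → wompiwudaumfu.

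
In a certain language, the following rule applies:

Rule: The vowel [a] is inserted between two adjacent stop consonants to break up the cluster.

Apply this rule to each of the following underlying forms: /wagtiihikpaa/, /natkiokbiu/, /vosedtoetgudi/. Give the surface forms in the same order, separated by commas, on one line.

/wagtiihikpaa/: /g/ and /t/ form a stop–stop cluster, so [a] is inserted between them. /k/ and /p/ form a stop–stop cluster, so [a] is inserted between them. → [wagatiihikapaa].
/natkiokbiu/: /t/ and /k/ form a stop–stop cluster, so [a] is inserted between them. /k/ and /b/ form a stop–stop cluster, so [a] is inserted between them. → [natakiokabiu].
/vosedtoetgudi/: /d/ and /t/ form a stop–stop cluster, so [a] is inserted between them. /t/ and /g/ form a stop–stop cluster, so [a] is inserted between them. → [vosedatoetagudi].

wagatiihikapaa, natakiokabiu, vosedatoetagudi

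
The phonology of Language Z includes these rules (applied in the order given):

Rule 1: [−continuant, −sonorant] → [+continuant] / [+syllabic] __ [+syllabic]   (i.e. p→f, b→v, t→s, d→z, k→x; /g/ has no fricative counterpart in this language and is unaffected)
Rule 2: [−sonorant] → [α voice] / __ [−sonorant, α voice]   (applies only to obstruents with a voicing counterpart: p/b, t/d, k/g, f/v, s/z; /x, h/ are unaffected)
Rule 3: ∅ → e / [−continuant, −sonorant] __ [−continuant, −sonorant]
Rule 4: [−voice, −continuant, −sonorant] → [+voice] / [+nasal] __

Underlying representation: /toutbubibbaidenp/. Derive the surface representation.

Rule 1 (intervocalic spirantization): /b/ is a stop between vowels /u/ and /i/, so it spirantizes to the fricative [v]. /d/ is a stop between vowels /i/ and /e/, so it spirantizes to the fricative [z]. /toutbubibbaidenp/ → toutbuvibbaizenp.
Rule 2 (regressive voicing assimilation): /t/ precedes the voiced obstruent /b/, so it voices to [d] by assimilation. /toutbuvibbaizenp/ → toudbuvibbaizenp.
Rule 3 (stop-cluster e-epenthesis): /d/ and /b/ form a stop–stop cluster, so [e] is inserted between them. /b/ and /b/ form a stop–stop cluster, so [e] is inserted between them. /toudbuvibbaizenp/ → toudebuvibebaizenp.
Rule 4 (post-nasal voicing): /p/ is a voiceless stop immediately after the nasal /n/, so it voices to [b]. /toudebuvibebaizenp/ → toudebuvibebaizenb.

toudebuvibebaizenb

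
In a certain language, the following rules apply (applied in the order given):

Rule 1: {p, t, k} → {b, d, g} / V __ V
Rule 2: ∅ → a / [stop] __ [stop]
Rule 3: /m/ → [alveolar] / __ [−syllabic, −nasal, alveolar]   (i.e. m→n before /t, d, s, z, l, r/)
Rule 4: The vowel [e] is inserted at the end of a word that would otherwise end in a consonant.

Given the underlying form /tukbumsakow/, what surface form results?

Rule 1 (intervocalic voicing): /k/ is a voiceless stop between vowels /a/ and /o/, so it voices to [g]. /tukbumsakow/ → tukbumsagow.
Rule 2 (stop-cluster a-epenthesis): /k/ and /b/ form a stop–stop cluster, so [a] is inserted between them. /tukbumsagow/ → tukabumsagow.
Rule 3 (nasal place assimilation): /m/ precedes the alveolar consonant /s/, so it assimilates in place to [n]. /tukabumsagow/ → tukabunsagow.
Rule 4 (final e-epenthesis): the form ends in the consonant /w/, so [e] is inserted word-finally. /tukabunsagow/ → tukabunsagowe.

tukabunsagowe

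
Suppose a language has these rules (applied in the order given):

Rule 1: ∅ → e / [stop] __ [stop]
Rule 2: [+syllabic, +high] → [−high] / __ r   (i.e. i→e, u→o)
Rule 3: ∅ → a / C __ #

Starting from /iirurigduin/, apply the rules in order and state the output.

ierorigeduina

Rule 1 (stop-cluster e-epenthesis): /g/ and /d/ form a stop–stop cluster, so [e] is inserted between them. /iirurigduin/ → iirurigeduin.
Rule 2 (pre-rhotic lowering): /i/ is a high vowel immediately before /r/, so it lowers to [e]. /u/ is a high vowel immediately before /r/, so it lowers to [o]. /iirurigeduin/ → ierorigeduin.
Rule 3 (final a-epenthesis): the form ends in the consonant /n/, so [a] is inserted word-finally. /ierorigeduin/ → ierorigeduina.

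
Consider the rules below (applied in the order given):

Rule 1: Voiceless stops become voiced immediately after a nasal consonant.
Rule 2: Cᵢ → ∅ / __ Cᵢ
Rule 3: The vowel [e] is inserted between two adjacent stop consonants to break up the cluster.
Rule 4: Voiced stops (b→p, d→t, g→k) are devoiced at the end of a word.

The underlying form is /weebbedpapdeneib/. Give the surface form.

weebedepapedeneip

Rule 1 (post-nasal voicing): no segment meets the environment; /weebbedpapdeneib/ is unchanged.
Rule 2 (degemination): /bb/ is a geminate; the first /b/ deletes. /weebbedpapdeneib/ → weebedpapdeneib.
Rule 3 (stop-cluster e-epenthesis): /d/ and /p/ form a stop–stop cluster, so [e] is inserted between them. /p/ and /d/ form a stop–stop cluster, so [e] is inserted between them. /weebedpapdeneib/ → weebedepapedeneib.
Rule 4 (final devoicing): /b/ is a voiced stop in word-final position, so it devoices to [p]. /weebedepapedeneib/ → weebedepapedeneip.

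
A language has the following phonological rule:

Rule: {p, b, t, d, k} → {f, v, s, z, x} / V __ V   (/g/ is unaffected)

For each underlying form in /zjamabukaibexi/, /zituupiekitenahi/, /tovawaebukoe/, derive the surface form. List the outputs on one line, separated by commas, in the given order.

zjamavuxaivexi, zisuufiexisenahi, tovawaevuxoe

/zjamabukaibexi/: /b/ is a stop between vowels /a/ and /u/, so it spirantizes to the fricative [v]. /k/ is a stop between vowels /u/ and /a/, so it spirantizes to the fricative [x]. /b/ is a stop between vowels /i/ and /e/, so it spirantizes to the fricative [v]. → [zjamavuxaivexi].
/zituupiekitenahi/: /t/ is a stop between vowels /i/ and /u/, so it spirantizes to the fricative [s]. /p/ is a stop between vowels /u/ and /i/, so it spirantizes to the fricative [f]. /k/ is a stop between vowels /e/ and /i/, so it spirantizes to the fricative [x]. /t/ is a stop between vowels /i/ and /e/, so it spirantizes to the fricative [s]. → [zisuufiexisenahi].
/tovawaebukoe/: /b/ is a stop between vowels /e/ and /u/, so it spirantizes to the fricative [v]. /k/ is a stop between vowels /u/ and /o/, so it spirantizes to the fricative [x]. → [tovawaevuxoe].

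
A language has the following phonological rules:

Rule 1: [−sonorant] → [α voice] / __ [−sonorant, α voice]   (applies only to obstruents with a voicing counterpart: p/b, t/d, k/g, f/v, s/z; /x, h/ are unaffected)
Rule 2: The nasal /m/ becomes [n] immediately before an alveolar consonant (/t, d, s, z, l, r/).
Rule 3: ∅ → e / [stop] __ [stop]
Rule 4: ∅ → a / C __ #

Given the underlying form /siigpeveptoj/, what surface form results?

siikepevepetoja

Rule 1 (regressive voicing assimilation): /g/ precedes the voiceless obstruent /p/, so it devoices to [k] by assimilation. /siigpeveptoj/ → siikpeveptoj.
Rule 2 (nasal place assimilation): no segment meets the environment; /siikpeveptoj/ is unchanged.
Rule 3 (stop-cluster e-epenthesis): /k/ and /p/ form a stop–stop cluster, so [e] is inserted between them. /p/ and /t/ form a stop–stop cluster, so [e] is inserted between them. /siikpeveptoj/ → siikepevepetoj.
Rule 4 (final a-epenthesis): the form ends in the consonant /j/, so [a] is inserted word-finally. /siikepevepetoj/ → siikepevepetoja.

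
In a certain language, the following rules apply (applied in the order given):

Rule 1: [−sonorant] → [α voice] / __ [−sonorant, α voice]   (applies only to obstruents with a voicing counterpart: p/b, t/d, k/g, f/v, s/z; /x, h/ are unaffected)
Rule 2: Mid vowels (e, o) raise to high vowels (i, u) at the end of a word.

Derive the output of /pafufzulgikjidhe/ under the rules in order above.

pafuvzulgikjithi

Rule 1 (regressive voicing assimilation): /f/ precedes the voiced obstruent /z/, so it voices to [v] by assimilation. /d/ precedes the voiceless obstruent /h/, so it devoices to [t] by assimilation. /pafufzulgikjidhe/ → pafuvzulgikjithe.
Rule 2 (final vowel raising): /e/ is a mid vowel in word-final position, so it raises to [i]. /pafuvzulgikjithe/ → pafuvzulgikjithi.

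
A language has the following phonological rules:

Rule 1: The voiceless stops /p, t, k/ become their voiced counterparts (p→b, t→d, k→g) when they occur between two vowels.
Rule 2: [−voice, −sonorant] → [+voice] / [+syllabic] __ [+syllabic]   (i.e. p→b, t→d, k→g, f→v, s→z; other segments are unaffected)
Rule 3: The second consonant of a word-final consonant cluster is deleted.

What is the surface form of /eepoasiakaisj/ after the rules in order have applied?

Rule 1 (intervocalic voicing): /p/ is a voiceless stop between vowels /e/ and /o/, so it voices to [b]. /k/ is a voiceless stop between vowels /a/ and /a/, so it voices to [g]. /eepoasiakaisj/ → eeboasiagaisj.
Rule 2 (intervocalic voicing): /s/ is a voiceless obstruent between vowels /a/ and /i/, so it voices to [z]. /eeboasiagaisj/ → eeboaziagaisj.
Rule 3 (final cluster simplification): /j/ is the second consonant of a word-final cluster /sj/, so it deletes. /eeboaziagaisj/ → eeboaziagais.

eeboaziagais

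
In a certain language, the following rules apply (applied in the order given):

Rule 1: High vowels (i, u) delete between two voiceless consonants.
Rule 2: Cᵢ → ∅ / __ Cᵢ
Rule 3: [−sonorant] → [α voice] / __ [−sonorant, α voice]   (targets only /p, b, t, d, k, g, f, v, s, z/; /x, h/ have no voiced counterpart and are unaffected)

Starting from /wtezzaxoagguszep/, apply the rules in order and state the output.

wtezaxoaguzzep

Rule 1 (high vowel syncope): no segment meets the environment; /wtezzaxoagguszep/ is unchanged.
Rule 2 (degemination): /zz/ is a geminate; the first /z/ deletes. /gg/ is a geminate; the first /g/ deletes. /wtezzaxoagguszep/ → wtezaxoaguszep.
Rule 3 (regressive voicing assimilation): /s/ precedes the voiced obstruent /z/, so it voices to [z] by assimilation. /wtezaxoaguszep/ → wtezaxoaguzzep.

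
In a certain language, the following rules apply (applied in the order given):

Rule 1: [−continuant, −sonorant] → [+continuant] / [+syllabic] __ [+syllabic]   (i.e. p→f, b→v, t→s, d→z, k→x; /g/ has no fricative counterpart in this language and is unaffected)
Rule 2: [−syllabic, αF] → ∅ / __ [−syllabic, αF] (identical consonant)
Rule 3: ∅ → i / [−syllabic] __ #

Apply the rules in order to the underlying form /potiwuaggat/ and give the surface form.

Rule 1 (intervocalic spirantization): /t/ is a stop between vowels /o/ and /i/, so it spirantizes to the fricative [s]. /potiwuaggat/ → posiwuaggat.
Rule 2 (degemination): /gg/ is a geminate; the first /g/ deletes. /posiwuaggat/ → posiwuagat.
Rule 3 (final i-epenthesis): the form ends in the consonant /t/, so [i] is inserted word-finally. /posiwuagat/ → posiwuagati.

posiwuagati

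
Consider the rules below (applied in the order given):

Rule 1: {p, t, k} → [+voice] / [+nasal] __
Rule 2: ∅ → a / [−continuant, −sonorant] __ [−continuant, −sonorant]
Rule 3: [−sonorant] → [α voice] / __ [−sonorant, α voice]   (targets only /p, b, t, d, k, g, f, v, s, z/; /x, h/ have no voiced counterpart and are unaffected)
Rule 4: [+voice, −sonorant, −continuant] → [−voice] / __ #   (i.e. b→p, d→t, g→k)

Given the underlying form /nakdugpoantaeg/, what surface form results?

Rule 1 (post-nasal voicing): /t/ is a voiceless stop immediately after the nasal /n/, so it voices to [d]. /nakdugpoantaeg/ → nakdugpoandaeg.
Rule 2 (stop-cluster a-epenthesis): /k/ and /d/ form a stop–stop cluster, so [a] is inserted between them. /g/ and /p/ form a stop–stop cluster, so [a] is inserted between them. /nakdugpoandaeg/ → nakadugapoandaeg.
Rule 3 (regressive voicing assimilation): no segment meets the environment; /nakadugapoandaeg/ is unchanged.
Rule 4 (final devoicing): /g/ is a voiced stop in word-final position, so it devoices to [k]. /nakadugapoandaeg/ → nakadugapoandaek.

nakadugapoandaek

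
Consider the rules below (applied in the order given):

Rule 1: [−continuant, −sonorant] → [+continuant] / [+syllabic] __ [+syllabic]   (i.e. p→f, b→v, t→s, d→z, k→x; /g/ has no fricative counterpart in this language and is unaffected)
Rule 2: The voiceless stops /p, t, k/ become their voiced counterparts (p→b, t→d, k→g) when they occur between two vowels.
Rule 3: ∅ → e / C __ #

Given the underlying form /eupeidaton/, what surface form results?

Rule 1 (intervocalic spirantization): /p/ is a stop between vowels /u/ and /e/, so it spirantizes to the fricative [f]. /d/ is a stop between vowels /i/ and /a/, so it spirantizes to the fricative [z]. /t/ is a stop between vowels /a/ and /o/, so it spirantizes to the fricative [s]. /eupeidaton/ → eufeizason.
Rule 2 (intervocalic voicing): no segment meets the environment; /eufeizason/ is unchanged.
Rule 3 (final e-epenthesis): the form ends in the consonant /n/, so [e] is inserted word-finally. /eufeizason/ → eufeizasone.

eufeizasone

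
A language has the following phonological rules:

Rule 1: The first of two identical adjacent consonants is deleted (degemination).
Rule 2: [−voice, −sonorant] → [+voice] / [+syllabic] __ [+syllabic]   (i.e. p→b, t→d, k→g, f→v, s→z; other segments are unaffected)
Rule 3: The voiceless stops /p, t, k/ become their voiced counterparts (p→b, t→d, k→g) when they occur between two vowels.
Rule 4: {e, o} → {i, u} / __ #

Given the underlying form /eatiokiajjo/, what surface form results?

eadiogiaju

Rule 1 (degemination): /jj/ is a geminate; the first /j/ deletes. /eatiokiajjo/ → eatiokiajo.
Rule 2 (intervocalic voicing): /t/ is a voiceless obstruent between vowels /a/ and /i/, so it voices to [d]. /k/ is a voiceless obstruent between vowels /o/ and /i/, so it voices to [g]. /eatiokiajo/ → eadiogiajo.
Rule 3 (intervocalic voicing): no segment meets the environment; /eadiogiajo/ is unchanged.
Rule 4 (final vowel raising): /o/ is a mid vowel in word-final position, so it raises to [u]. /eadiogiajo/ → eadiogiaju.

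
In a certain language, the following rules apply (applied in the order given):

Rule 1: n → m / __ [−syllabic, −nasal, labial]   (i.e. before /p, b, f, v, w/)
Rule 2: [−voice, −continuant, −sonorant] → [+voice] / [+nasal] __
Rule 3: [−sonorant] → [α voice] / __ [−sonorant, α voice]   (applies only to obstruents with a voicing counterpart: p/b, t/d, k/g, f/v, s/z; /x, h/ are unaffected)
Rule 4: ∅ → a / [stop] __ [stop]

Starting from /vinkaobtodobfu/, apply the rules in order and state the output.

vingaopatodopfu

Rule 1 (nasal place assimilation): no segment meets the environment; /vinkaobtodobfu/ is unchanged.
Rule 2 (post-nasal voicing): /k/ is a voiceless stop immediately after the nasal /n/, so it voices to [g]. /vinkaobtodobfu/ → vingaobtodobfu.
Rule 3 (regressive voicing assimilation): /b/ precedes the voiceless obstruent /t/, so it devoices to [p] by assimilation. /b/ precedes the voiceless obstruent /f/, so it devoices to [p] by assimilation. /vingaobtodobfu/ → vingaoptodopfu.
Rule 4 (stop-cluster a-epenthesis): /p/ and /t/ form a stop–stop cluster, so [a] is inserted between them. /vingaoptodopfu/ → vingaopatodopfu.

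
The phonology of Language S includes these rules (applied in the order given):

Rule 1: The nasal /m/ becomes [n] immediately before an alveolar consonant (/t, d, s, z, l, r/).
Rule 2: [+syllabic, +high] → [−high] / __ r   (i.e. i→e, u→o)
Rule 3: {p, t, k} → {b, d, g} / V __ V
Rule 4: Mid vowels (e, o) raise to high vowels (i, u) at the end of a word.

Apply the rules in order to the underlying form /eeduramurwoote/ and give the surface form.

eedoramorwoodi

Rule 1 (nasal place assimilation): no segment meets the environment; /eeduramurwoote/ is unchanged.
Rule 2 (pre-rhotic lowering): /u/ is a high vowel immediately before /r/, so it lowers to [o]. /u/ is a high vowel immediately before /r/, so it lowers to [o]. /eeduramurwoote/ → eedoramorwoote.
Rule 3 (intervocalic voicing): /t/ is a voiceless stop between vowels /o/ and /e/, so it voices to [d]. /eedoramorwoote/ → eedoramorwoode.
Rule 4 (final vowel raising): /e/ is a mid vowel in word-final position, so it raises to [i]. /eedoramorwoode/ → eedoramorwoodi.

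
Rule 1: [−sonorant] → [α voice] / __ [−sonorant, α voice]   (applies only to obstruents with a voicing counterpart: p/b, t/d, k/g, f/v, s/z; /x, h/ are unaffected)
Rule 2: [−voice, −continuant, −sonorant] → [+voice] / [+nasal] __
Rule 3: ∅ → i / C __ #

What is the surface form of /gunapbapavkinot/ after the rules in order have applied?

Rule 1 (regressive voicing assimilation): /p/ precedes the voiced obstruent /b/, so it voices to [b] by assimilation. /v/ precedes the voiceless obstruent /k/, so it devoices to [f] by assimilation. /gunapbapavkinot/ → gunabbapafkinot.
Rule 2 (post-nasal voicing): no segment meets the environment; /gunabbapafkinot/ is unchanged.
Rule 3 (final i-epenthesis): the form ends in the consonant /t/, so [i] is inserted word-finally. /gunabbapafkinot/ → gunabbapafkinoti.

gunabbapafkinoti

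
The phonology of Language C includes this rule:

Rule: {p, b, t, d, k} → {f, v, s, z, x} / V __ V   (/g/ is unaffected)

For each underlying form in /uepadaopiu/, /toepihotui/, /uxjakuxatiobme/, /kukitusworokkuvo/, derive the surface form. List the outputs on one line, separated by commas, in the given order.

/uepadaopiu/: /p/ is a stop between vowels /e/ and /a/, so it spirantizes to the fricative [f]. /d/ is a stop between vowels /a/ and /a/, so it spirantizes to the fricative [z]. /p/ is a stop between vowels /o/ and /i/, so it spirantizes to the fricative [f]. → [uefazaofiu].
/toepihotui/: /p/ is a stop between vowels /e/ and /i/, so it spirantizes to the fricative [f]. /t/ is a stop between vowels /o/ and /u/, so it spirantizes to the fricative [s]. → [toefihosui].
/uxjakuxatiobme/: /k/ is a stop between vowels /a/ and /u/, so it spirantizes to the fricative [x]. /t/ is a stop between vowels /a/ and /i/, so it spirantizes to the fricative [s]. → [uxjaxuxasiobme].
/kukitusworokkuvo/: /k/ is a stop between vowels /u/ and /i/, so it spirantizes to the fricative [x]. /t/ is a stop between vowels /i/ and /u/, so it spirantizes to the fricative [s]. → [kuxisusworokkuvo].

uefazaofiu, toefihosui, uxjaxuxasiobme, kuxisusworokkuvo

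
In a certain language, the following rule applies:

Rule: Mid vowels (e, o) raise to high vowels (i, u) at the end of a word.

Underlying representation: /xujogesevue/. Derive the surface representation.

/e/ is a mid vowel in word-final position, so it raises to [i].
Surface form: [xujogesevui].

xujogesevui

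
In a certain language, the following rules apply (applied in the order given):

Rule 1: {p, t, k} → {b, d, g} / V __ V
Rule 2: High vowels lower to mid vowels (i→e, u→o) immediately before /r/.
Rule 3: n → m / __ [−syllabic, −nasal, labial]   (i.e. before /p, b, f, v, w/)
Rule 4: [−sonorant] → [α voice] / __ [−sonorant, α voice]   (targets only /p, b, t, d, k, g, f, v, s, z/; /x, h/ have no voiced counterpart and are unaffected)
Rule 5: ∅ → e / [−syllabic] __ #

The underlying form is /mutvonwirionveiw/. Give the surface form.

mudvomweriomveiwe

Rule 1 (intervocalic voicing): no segment meets the environment; /mutvonwirionveiw/ is unchanged.
Rule 2 (pre-rhotic lowering): /i/ is a high vowel immediately before /r/, so it lowers to [e]. /mutvonwirionveiw/ → mutvonwerionveiw.
Rule 3 (nasal place assimilation): /n/ precedes the labial consonant /w/, so it assimilates in place to [m]. /n/ precedes the labial consonant /v/, so it assimilates in place to [m]. /mutvonwerionveiw/ → mutvomweriomveiw.
Rule 4 (regressive voicing assimilation): /t/ precedes the voiced obstruent /v/, so it voices to [d] by assimilation. /mutvomweriomveiw/ → mudvomweriomveiw.
Rule 5 (final e-epenthesis): the form ends in the consonant /w/, so [e] is inserted word-finally. /mudvomweriomveiw/ → mudvomweriomveiwe.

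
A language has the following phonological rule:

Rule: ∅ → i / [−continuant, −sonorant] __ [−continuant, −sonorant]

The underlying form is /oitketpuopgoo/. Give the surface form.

oitiketipuopigoo

/t/ and /k/ form a stop–stop cluster, so [i] is inserted between them.
/t/ and /p/ form a stop–stop cluster, so [i] is inserted between them.
/p/ and /g/ form a stop–stop cluster, so [i] is inserted between them.
Surface form: [oitiketipuopigoo].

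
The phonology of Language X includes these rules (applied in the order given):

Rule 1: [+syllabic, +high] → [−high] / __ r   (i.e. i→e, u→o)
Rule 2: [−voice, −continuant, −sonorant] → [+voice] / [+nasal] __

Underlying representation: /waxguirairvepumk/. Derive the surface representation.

Rule 1 (pre-rhotic lowering): /i/ is a high vowel immediately before /r/, so it lowers to [e]. /i/ is a high vowel immediately before /r/, so it lowers to [e]. /waxguirairvepumk/ → waxgueraervepumk.
Rule 2 (post-nasal voicing): /k/ is a voiceless stop immediately after the nasal /m/, so it voices to [g]. /waxgueraervepumk/ → waxgueraervepumg.

waxgueraervepumg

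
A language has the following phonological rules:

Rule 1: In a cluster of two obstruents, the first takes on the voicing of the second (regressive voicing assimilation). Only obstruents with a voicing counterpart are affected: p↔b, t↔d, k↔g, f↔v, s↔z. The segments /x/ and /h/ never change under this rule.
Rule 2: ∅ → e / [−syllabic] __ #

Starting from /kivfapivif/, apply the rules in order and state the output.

kiffapivife

Rule 1 (regressive voicing assimilation): /v/ precedes the voiceless obstruent /f/, so it devoices to [f] by assimilation. /kivfapivif/ → kiffapivif.
Rule 2 (final e-epenthesis): the form ends in the consonant /f/, so [e] is inserted word-finally. /kiffapivif/ → kiffapivife.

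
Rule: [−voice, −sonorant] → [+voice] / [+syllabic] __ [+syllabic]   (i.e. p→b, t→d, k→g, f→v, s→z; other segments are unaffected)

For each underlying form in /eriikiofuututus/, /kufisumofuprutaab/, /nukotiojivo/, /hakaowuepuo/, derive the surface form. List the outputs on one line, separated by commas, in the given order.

eriigiovuududus, kuvizumovuprudaab, nugodiojivo, hagaowuebuo

/eriikiofuututus/: /k/ is a voiceless obstruent between vowels /i/ and /i/, so it voices to [g]. /f/ is a voiceless obstruent between vowels /o/ and /u/, so it voices to [v]. /t/ is a voiceless obstruent between vowels /u/ and /u/, so it voices to [d]. /t/ is a voiceless obstruent between vowels /u/ and /u/, so it voices to [d]. → [eriigiovuududus].
/kufisumofuprutaab/: /f/ is a voiceless obstruent between vowels /u/ and /i/, so it voices to [v]. /s/ is a voiceless obstruent between vowels /i/ and /u/, so it voices to [z]. /f/ is a voiceless obstruent between vowels /o/ and /u/, so it voices to [v]. /t/ is a voiceless obstruent between vowels /u/ and /a/, so it voices to [d]. → [kuvizumovuprudaab].
/nukotiojivo/: /k/ is a voiceless obstruent between vowels /u/ and /o/, so it voices to [g]. /t/ is a voiceless obstruent between vowels /o/ and /i/, so it voices to [d]. → [nugodiojivo].
/hakaowuepuo/: /k/ is a voiceless obstruent between vowels /a/ and /a/, so it voices to [g]. /p/ is a voiceless obstruent between vowels /e/ and /u/, so it voices to [b]. → [hagaowuebuo].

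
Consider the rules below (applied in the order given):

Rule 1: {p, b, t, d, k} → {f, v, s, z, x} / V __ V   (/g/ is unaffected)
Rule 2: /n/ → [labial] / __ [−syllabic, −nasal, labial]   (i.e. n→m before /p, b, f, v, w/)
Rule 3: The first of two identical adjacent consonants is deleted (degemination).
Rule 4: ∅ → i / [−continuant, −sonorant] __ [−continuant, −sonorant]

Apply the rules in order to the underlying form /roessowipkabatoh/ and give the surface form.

roesowipikavasoh

Rule 1 (intervocalic spirantization): /b/ is a stop between vowels /a/ and /a/, so it spirantizes to the fricative [v]. /t/ is a stop between vowels /a/ and /o/, so it spirantizes to the fricative [s]. /roessowipkabatoh/ → roessowipkavasoh.
Rule 2 (nasal place assimilation): no segment meets the environment; /roessowipkavasoh/ is unchanged.
Rule 3 (degemination): /ss/ is a geminate; the first /s/ deletes. /roessowipkavasoh/ → roesowipkavasoh.
Rule 4 (stop-cluster i-epenthesis): /p/ and /k/ form a stop–stop cluster, so [i] is inserted between them. /roesowipkavasoh/ → roesowipikavasoh.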